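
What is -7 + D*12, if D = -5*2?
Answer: -127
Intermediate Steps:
D = -10
-7 + D*12 = -7 - 10*12 = -7 - 120 = -127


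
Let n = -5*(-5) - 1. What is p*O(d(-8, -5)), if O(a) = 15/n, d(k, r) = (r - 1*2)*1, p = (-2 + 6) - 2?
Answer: 5/4 ≈ 1.2500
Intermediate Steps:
p = 2 (p = 4 - 2 = 2)
n = 24 (n = 25 - 1 = 24)
d(k, r) = -2 + r (d(k, r) = (r - 2)*1 = (-2 + r)*1 = -2 + r)
O(a) = 5/8 (O(a) = 15/24 = 15*(1/24) = 5/8)
p*O(d(-8, -5)) = 2*(5/8) = 5/4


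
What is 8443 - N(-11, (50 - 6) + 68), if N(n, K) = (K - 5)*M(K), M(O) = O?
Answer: -3541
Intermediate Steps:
N(n, K) = K*(-5 + K) (N(n, K) = (K - 5)*K = (-5 + K)*K = K*(-5 + K))
8443 - N(-11, (50 - 6) + 68) = 8443 - ((50 - 6) + 68)*(-5 + ((50 - 6) + 68)) = 8443 - (44 + 68)*(-5 + (44 + 68)) = 8443 - 112*(-5 + 112) = 8443 - 112*107 = 8443 - 1*11984 = 8443 - 11984 = -3541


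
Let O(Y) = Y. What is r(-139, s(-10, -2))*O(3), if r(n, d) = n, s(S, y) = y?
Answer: -417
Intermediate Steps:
r(-139, s(-10, -2))*O(3) = -139*3 = -417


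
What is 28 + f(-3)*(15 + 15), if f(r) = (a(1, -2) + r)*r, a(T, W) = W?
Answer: 478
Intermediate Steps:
f(r) = r*(-2 + r) (f(r) = (-2 + r)*r = r*(-2 + r))
28 + f(-3)*(15 + 15) = 28 + (-3*(-2 - 3))*(15 + 15) = 28 - 3*(-5)*30 = 28 + 15*30 = 28 + 450 = 478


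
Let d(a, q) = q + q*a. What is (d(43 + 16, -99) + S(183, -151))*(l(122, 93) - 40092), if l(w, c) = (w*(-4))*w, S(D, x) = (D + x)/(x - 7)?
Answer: 46753029328/79 ≈ 5.9181e+8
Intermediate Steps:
S(D, x) = (D + x)/(-7 + x)
d(a, q) = q + a*q
l(w, c) = -4*w² (l(w, c) = (-4*w)*w = -4*w²)
(d(43 + 16, -99) + S(183, -151))*(l(122, 93) - 40092) = (-99*(1 + (43 + 16)) + (183 - 151)/(-7 - 151))*(-4*122² - 40092) = (-99*(1 + 59) + 32/(-158))*(-4*14884 - 40092) = (-99*60 - 1/158*32)*(-59536 - 40092) = (-5940 - 16/79)*(-99628) = -469276/79*(-99628) = 46753029328/79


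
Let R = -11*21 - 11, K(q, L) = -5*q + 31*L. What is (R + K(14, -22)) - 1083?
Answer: -2077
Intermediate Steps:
R = -242 (R = -231 - 11 = -242)
(R + K(14, -22)) - 1083 = (-242 + (-5*14 + 31*(-22))) - 1083 = (-242 + (-70 - 682)) - 1083 = (-242 - 752) - 1083 = -994 - 1083 = -2077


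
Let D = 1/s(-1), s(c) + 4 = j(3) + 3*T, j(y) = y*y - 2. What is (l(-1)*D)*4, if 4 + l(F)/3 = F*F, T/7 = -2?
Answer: 12/13 ≈ 0.92308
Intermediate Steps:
j(y) = -2 + y**2 (j(y) = y**2 - 2 = -2 + y**2)
T = -14 (T = 7*(-2) = -14)
l(F) = -12 + 3*F**2 (l(F) = -12 + 3*(F*F) = -12 + 3*F**2)
s(c) = -39 (s(c) = -4 + ((-2 + 3**2) + 3*(-14)) = -4 + ((-2 + 9) - 42) = -4 + (7 - 42) = -4 - 35 = -39)
D = -1/39 (D = 1/(-39) = -1/39 ≈ -0.025641)
(l(-1)*D)*4 = ((-12 + 3*(-1)**2)*(-1/39))*4 = ((-12 + 3*1)*(-1/39))*4 = ((-12 + 3)*(-1/39))*4 = -9*(-1/39)*4 = (3/13)*4 = 12/13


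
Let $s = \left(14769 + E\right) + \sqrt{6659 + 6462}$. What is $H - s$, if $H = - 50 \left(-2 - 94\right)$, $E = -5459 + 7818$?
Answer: $-12328 - \sqrt{13121} \approx -12443.0$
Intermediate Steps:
$E = 2359$
$H = 4800$ ($H = \left(-50\right) \left(-96\right) = 4800$)
$s = 17128 + \sqrt{13121}$ ($s = \left(14769 + 2359\right) + \sqrt{6659 + 6462} = 17128 + \sqrt{13121} \approx 17243.0$)
$H - s = 4800 - \left(17128 + \sqrt{13121}\right) = -12328 - \sqrt{13121}$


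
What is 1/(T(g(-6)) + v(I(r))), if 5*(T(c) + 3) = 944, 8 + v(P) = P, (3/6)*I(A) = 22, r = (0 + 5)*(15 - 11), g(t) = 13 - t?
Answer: 5/1109 ≈ 0.0045086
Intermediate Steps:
r = 20 (r = 5*4 = 20)
I(A) = 44 (I(A) = 2*22 = 44)
v(P) = -8 + P
T(c) = 929/5 (T(c) = -3 + (1/5)*944 = -3 + 944/5 = 929/5)
1/(T(g(-6)) + v(I(r))) = 1/(929/5 + (-8 + 44)) = 1/(929/5 + 36) = 1/(1109/5) = 5/1109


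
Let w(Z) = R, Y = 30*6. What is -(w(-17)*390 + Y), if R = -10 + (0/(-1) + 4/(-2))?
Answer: 4500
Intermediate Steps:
Y = 180
R = -12 (R = -10 + (0*(-1) + 4*(-1/2)) = -10 + (0 - 2) = -10 - 2 = -12)
w(Z) = -12
-(w(-17)*390 + Y) = -(-12*390 + 180) = -(-4680 + 180) = -1*(-4500) = 4500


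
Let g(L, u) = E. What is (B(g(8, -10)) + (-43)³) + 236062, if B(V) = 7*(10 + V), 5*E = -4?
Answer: 783097/5 ≈ 1.5662e+5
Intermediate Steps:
E = -⅘ (E = (⅕)*(-4) = -⅘ ≈ -0.80000)
g(L, u) = -⅘
B(V) = 70 + 7*V
(B(g(8, -10)) + (-43)³) + 236062 = ((70 + 7*(-⅘)) + (-43)³) + 236062 = ((70 - 28/5) - 79507) + 236062 = (322/5 - 79507) + 236062 = -397213/5 + 236062 = 783097/5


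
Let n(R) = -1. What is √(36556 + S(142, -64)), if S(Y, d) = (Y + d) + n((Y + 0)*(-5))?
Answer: √36633 ≈ 191.40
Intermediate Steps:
S(Y, d) = -1 + Y + d (S(Y, d) = (Y + d) - 1 = -1 + Y + d)
√(36556 + S(142, -64)) = √(36556 + (-1 + 142 - 64)) = √(36556 + 77) = √36633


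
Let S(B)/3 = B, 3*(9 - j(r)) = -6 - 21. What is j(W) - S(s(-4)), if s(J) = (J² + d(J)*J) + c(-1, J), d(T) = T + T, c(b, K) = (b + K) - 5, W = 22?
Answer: -96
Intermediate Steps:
c(b, K) = -5 + K + b (c(b, K) = (K + b) - 5 = -5 + K + b)
d(T) = 2*T
j(r) = 18 (j(r) = 9 - (-6 - 21)/3 = 9 - ⅓*(-27) = 9 + 9 = 18)
s(J) = -6 + J + 3*J² (s(J) = (J² + (2*J)*J) + (-5 + J - 1) = (J² + 2*J²) + (-6 + J) = 3*J² + (-6 + J) = -6 + J + 3*J²)
S(B) = 3*B
j(W) - S(s(-4)) = 18 - 3*(-6 - 4 + 3*(-4)²) = 18 - 3*(-6 - 4 + 3*16) = 18 - 3*(-6 - 4 + 48) = 18 - 3*38 = 18 - 1*114 = 18 - 114 = -96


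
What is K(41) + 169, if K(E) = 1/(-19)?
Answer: 3210/19 ≈ 168.95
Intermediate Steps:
K(E) = -1/19
K(41) + 169 = -1/19 + 169 = 3210/19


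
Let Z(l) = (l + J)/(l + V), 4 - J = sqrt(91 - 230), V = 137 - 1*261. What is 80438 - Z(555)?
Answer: 34668219/431 + I*sqrt(139)/431 ≈ 80437.0 + 0.027355*I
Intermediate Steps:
V = -124 (V = 137 - 261 = -124)
J = 4 - I*sqrt(139) (J = 4 - sqrt(91 - 230) = 4 - sqrt(-139) = 4 - I*sqrt(139) ≈ 4.0 - 11.79*I)
Z(l) = (4 + l - I*sqrt(139))/(-124 + l) (Z(l) = (l + (4 - I*sqrt(139)))/(l - 124) = (4 + l - I*sqrt(139))/(-124 + l))
80438 - Z(555) = 80438 - (4 + 555 - I*sqrt(139))/(-124 + 555) = 80438 - (559 - I*sqrt(139))/431 = 80438 - (559/431 - I*sqrt(139)/431) = 80438 + (-559/431 + I*sqrt(139)/431) = 34668219/431 + I*sqrt(139)/431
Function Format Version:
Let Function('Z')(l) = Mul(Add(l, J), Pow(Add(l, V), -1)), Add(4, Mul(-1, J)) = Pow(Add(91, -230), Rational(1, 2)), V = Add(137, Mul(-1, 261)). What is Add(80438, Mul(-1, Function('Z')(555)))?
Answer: Add(Rational(34668219, 431), Mul(Rational(1, 431), I, Pow(139, Rational(1, 2)))) ≈ Add(80437., Mul(0.027355, I))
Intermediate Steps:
V = -124 (V = Add(137, -261) = -124)
J = Add(4, Mul(-1, I, Pow(139, Rational(1, 2)))) (J = Add(4, Mul(-1, Pow(Add(91, -230), Rational(1, 2)))) = Add(4, Mul(-1, Pow(-139, Rational(1, 2)))) = Add(4, Mul(-1, Mul(I, Pow(139, Rational(1, 2))))) = Add(4, Mul(-1, I, Pow(139, Rational(1, 2)))) ≈ Add(4.0000, Mul(-11.790, I)))
Function('Z')(l) = Mul(Pow(Add(-124, l), -1), Add(4, l, Mul(-1, I, Pow(139, Rational(1, 2))))) (Function('Z')(l) = Mul(Add(l, Add(4, Mul(-1, I, Pow(139, Rational(1, 2))))), Pow(Add(l, -124), -1)) = Mul(Add(4, l, Mul(-1, I, Pow(139, Rational(1, 2)))), Pow(Add(-124, l), -1)) = Mul(Pow(Add(-124, l), -1), Add(4, l, Mul(-1, I, Pow(139, Rational(1, 2))))))
Add(80438, Mul(-1, Function('Z')(555))) = Add(80438, Mul(-1, Mul(Pow(Add(-124, 555), -1), Add(4, 555, Mul(-1, I, Pow(139, Rational(1, 2))))))) = Add(80438, Mul(-1, Mul(Pow(431, -1), Add(559, Mul(-1, I, Pow(139, Rational(1, 2))))))) = Add(80438, Mul(-1, Mul(Rational(1, 431), Add(559, Mul(-1, I, Pow(139, Rational(1, 2))))))) = Add(80438, Mul(-1, Add(Rational(559, 431), Mul(Rational(-1, 431), I, Pow(139, Rational(1, 2)))))) = Add(80438, Add(Rational(-559, 431), Mul(Rational(1, 431), I, Pow(139, Rational(1, 2))))) = Add(Rational(34668219, 431), Mul(Rational(1, 431), I, Pow(139, Rational(1, 2))))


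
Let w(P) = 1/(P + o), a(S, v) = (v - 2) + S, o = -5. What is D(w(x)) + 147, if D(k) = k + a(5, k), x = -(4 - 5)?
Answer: 299/2 ≈ 149.50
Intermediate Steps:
x = 1 (x = -1*(-1) = 1)
a(S, v) = -2 + S + v (a(S, v) = (-2 + v) + S = -2 + S + v)
w(P) = 1/(-5 + P) (w(P) = 1/(P - 5) = 1/(-5 + P))
D(k) = 3 + 2*k (D(k) = k + (-2 + 5 + k) = k + (3 + k) = 3 + 2*k)
D(w(x)) + 147 = (3 + 2/(-5 + 1)) + 147 = (3 + 2/(-4)) + 147 = (3 + 2*(-¼)) + 147 = (3 - ½) + 147 = 5/2 + 147 = 299/2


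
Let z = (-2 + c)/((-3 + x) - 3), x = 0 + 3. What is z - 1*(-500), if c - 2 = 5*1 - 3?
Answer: 1498/3 ≈ 499.33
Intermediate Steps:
x = 3
c = 4 (c = 2 + (5*1 - 3) = 2 + (5 - 3) = 2 + 2 = 4)
z = -⅔ (z = (-2 + 4)/((-3 + 3) - 3) = 2/(0 - 3) = 2/(-3) = 2*(-⅓) = -⅔ ≈ -0.66667)
z - 1*(-500) = -⅔ - 1*(-500) = -⅔ + 500 = 1498/3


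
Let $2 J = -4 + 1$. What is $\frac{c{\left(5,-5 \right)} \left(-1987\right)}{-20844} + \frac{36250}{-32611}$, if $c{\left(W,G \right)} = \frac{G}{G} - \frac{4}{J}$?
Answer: $- \frac{1554006373}{2039231052} \approx -0.76206$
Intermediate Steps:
$J = - \frac{3}{2}$ ($J = \frac{-4 + 1}{2} = \frac{1}{2} \left(-3\right) = - \frac{3}{2} \approx -1.5$)
$c{\left(W,G \right)} = \frac{11}{3}$ ($c{\left(W,G \right)} = \frac{G}{G} - \frac{4}{- \frac{3}{2}} = 1 - - \frac{8}{3} = 1 + \frac{8}{3} = \frac{11}{3}$)
$\frac{c{\left(5,-5 \right)} \left(-1987\right)}{-20844} + \frac{36250}{-32611} = \frac{\frac{11}{3} \left(-1987\right)}{-20844} + \frac{36250}{-32611} = \left(- \frac{21857}{3}\right) \left(- \frac{1}{20844}\right) + 36250 \left(- \frac{1}{32611}\right) = \frac{21857}{62532} - \frac{36250}{32611} = - \frac{1554006373}{2039231052}$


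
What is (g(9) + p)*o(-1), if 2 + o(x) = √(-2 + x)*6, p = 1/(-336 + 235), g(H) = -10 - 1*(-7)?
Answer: 608/101 - 1824*I*√3/101 ≈ 6.0198 - 31.28*I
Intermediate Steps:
g(H) = -3 (g(H) = -10 + 7 = -3)
p = -1/101 (p = 1/(-101) = -1/101 ≈ -0.0099010)
o(x) = -2 + 6*√(-2 + x) (o(x) = -2 + √(-2 + x)*6 = -2 + 6*√(-2 + x))
(g(9) + p)*o(-1) = (-3 - 1/101)*(-2 + 6*√(-2 - 1)) = -304*(-2 + 6*√(-3))/101 = -304*(-2 + 6*(I*√3))/101 = -304*(-2 + 6*I*√3)/101 = 608/101 - 1824*I*√3/101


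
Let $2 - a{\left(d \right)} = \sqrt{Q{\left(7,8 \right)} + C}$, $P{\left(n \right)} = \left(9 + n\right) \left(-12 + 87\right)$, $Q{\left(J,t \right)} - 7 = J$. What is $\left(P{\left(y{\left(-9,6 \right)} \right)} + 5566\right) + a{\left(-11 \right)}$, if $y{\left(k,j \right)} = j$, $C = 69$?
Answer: $6693 - \sqrt{83} \approx 6683.9$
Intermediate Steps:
$Q{\left(J,t \right)} = 7 + J$
$P{\left(n \right)} = 675 + 75 n$ ($P{\left(n \right)} = \left(9 + n\right) 75 = 675 + 75 n$)
$a{\left(d \right)} = 2 - \sqrt{83}$ ($a{\left(d \right)} = 2 - \sqrt{\left(7 + 7\right) + 69} = 2 - \sqrt{14 + 69} = 2 - \sqrt{83}$)
$\left(P{\left(y{\left(-9,6 \right)} \right)} + 5566\right) + a{\left(-11 \right)} = \left(\left(675 + 75 \cdot 6\right) + 5566\right) + \left(2 - \sqrt{83}\right) = \left(\left(675 + 450\right) + 5566\right) + \left(2 - \sqrt{83}\right) = \left(1125 + 5566\right) + \left(2 - \sqrt{83}\right) = 6691 + \left(2 - \sqrt{83}\right) = 6693 - \sqrt{83}$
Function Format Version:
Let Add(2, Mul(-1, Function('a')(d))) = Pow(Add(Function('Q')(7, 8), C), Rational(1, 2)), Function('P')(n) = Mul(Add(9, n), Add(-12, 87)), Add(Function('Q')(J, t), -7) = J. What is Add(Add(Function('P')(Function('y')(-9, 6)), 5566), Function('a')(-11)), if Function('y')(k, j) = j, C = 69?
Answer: Add(6693, Mul(-1, Pow(83, Rational(1, 2)))) ≈ 6683.9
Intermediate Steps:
Function('Q')(J, t) = Add(7, J)
Function('P')(n) = Add(675, Mul(75, n)) (Function('P')(n) = Mul(Add(9, n), 75) = Add(675, Mul(75, n)))
Function('a')(d) = Add(2, Mul(-1, Pow(83, Rational(1, 2)))) (Function('a')(d) = Add(2, Mul(-1, Pow(Add(Add(7, 7), 69), Rational(1, 2)))) = Add(2, Mul(-1, Pow(Add(14, 69), Rational(1, 2)))) = Add(2, Mul(-1, Pow(83, Rational(1, 2)))))
Add(Add(Function('P')(Function('y')(-9, 6)), 5566), Function('a')(-11)) = Add(Add(Add(675, Mul(75, 6)), 5566), Add(2, Mul(-1, Pow(83, Rational(1, 2))))) = Add(Add(Add(675, 450), 5566), Add(2, Mul(-1, Pow(83, Rational(1, 2))))) = Add(Add(1125, 5566), Add(2, Mul(-1, Pow(83, Rational(1, 2))))) = Add(6691, Add(2, Mul(-1, Pow(83, Rational(1, 2))))) = Add(6693, Mul(-1, Pow(83, Rational(1, 2))))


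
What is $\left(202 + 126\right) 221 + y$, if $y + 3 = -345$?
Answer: $72140$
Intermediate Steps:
$y = -348$ ($y = -3 - 345 = -348$)
$\left(202 + 126\right) 221 + y = \left(202 + 126\right) 221 - 348 = 328 \cdot 221 - 348 = 72488 - 348 = 72140$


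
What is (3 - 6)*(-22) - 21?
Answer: 45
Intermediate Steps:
(3 - 6)*(-22) - 21 = -3*(-22) - 21 = 66 - 21 = 45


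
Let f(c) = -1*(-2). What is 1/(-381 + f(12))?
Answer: -1/379 ≈ -0.0026385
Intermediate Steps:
f(c) = 2
1/(-381 + f(12)) = 1/(-381 + 2) = 1/(-379) = -1/379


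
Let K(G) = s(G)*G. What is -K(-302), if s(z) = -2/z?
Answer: 2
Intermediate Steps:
K(G) = -2 (K(G) = (-2/G)*G = -2)
-K(-302) = -1*(-2) = 2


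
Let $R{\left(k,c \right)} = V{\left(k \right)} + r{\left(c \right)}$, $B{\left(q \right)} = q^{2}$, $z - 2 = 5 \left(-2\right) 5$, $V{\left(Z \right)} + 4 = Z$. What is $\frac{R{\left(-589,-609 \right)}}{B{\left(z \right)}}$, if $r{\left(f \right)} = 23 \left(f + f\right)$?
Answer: $- \frac{28607}{2304} \approx -12.416$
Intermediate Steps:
$r{\left(f \right)} = 46 f$ ($r{\left(f \right)} = 23 \cdot 2 f = 46 f$)
$V{\left(Z \right)} = -4 + Z$
$z = -48$ ($z = 2 + 5 \left(-2\right) 5 = 2 - 50 = -48$)
$R{\left(k,c \right)} = -4 + k + 46 c$ ($R{\left(k,c \right)} = \left(-4 + k\right) + 46 c = -4 + k + 46 c$)
$\frac{R{\left(-589,-609 \right)}}{B{\left(z \right)}} = \frac{-4 - 589 + 46 \left(-609\right)}{\left(-48\right)^{2}} = \frac{-4 - 589 - 28014}{2304} = \left(-28607\right) \frac{1}{2304} = - \frac{28607}{2304}$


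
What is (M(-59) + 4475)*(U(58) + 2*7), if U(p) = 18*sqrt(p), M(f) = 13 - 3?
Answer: 62790 + 80730*sqrt(58) ≈ 6.7761e+5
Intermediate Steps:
M(f) = 10
(M(-59) + 4475)*(U(58) + 2*7) = (10 + 4475)*(18*sqrt(58) + 2*7) = 4485*(18*sqrt(58) + 14) = 4485*(14 + 18*sqrt(58)) = 62790 + 80730*sqrt(58)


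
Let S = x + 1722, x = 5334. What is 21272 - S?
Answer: 14216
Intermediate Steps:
S = 7056 (S = 5334 + 1722 = 7056)
21272 - S = 21272 - 1*7056 = 21272 - 7056 = 14216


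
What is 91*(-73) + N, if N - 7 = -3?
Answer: -6639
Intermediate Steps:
N = 4 (N = 7 - 3 = 4)
91*(-73) + N = 91*(-73) + 4 = -6643 + 4 = -6639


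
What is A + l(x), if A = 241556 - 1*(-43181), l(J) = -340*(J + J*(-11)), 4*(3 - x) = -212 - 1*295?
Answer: 725887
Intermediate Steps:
x = 519/4 (x = 3 - (-212 - 1*295)/4 = 3 - (-212 - 295)/4 = 3 - ¼*(-507) = 3 + 507/4 = 519/4 ≈ 129.75)
l(J) = 3400*J (l(J) = -340*(J - 11*J) = -(-3400)*J = 3400*J)
A = 284737 (A = 241556 + 43181 = 284737)
A + l(x) = 284737 + 3400*(519/4) = 284737 + 441150 = 725887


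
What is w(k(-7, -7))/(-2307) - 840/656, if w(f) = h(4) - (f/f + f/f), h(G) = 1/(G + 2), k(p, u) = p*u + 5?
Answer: -363127/283761 ≈ -1.2797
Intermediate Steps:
k(p, u) = 5 + p*u
h(G) = 1/(2 + G)
w(f) = -11/6 (w(f) = 1/(2 + 4) - (f/f + f/f) = 1/6 - (1 + 1) = ⅙ - 1*2 = ⅙ - 2 = -11/6)
w(k(-7, -7))/(-2307) - 840/656 = -11/6/(-2307) - 840/656 = -11/6*(-1/2307) - 840*1/656 = 11/13842 - 105/82 = -363127/283761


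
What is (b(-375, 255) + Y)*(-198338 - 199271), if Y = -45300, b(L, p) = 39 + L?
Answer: 18145284324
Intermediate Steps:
(b(-375, 255) + Y)*(-198338 - 199271) = ((39 - 375) - 45300)*(-198338 - 199271) = (-336 - 45300)*(-397609) = -45636*(-397609) = 18145284324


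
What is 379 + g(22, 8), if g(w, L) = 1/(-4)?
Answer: 1515/4 ≈ 378.75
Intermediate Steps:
g(w, L) = -¼
379 + g(22, 8) = 379 - ¼ = 1515/4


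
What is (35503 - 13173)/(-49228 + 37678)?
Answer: -29/15 ≈ -1.9333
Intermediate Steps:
(35503 - 13173)/(-49228 + 37678) = 22330/(-11550) = 22330*(-1/11550) = -29/15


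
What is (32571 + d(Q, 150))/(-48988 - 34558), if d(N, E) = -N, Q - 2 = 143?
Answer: -16213/41773 ≈ -0.38812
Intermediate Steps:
Q = 145 (Q = 2 + 143 = 145)
(32571 + d(Q, 150))/(-48988 - 34558) = (32571 - 1*145)/(-48988 - 34558) = (32571 - 145)/(-83546) = 32426*(-1/83546) = -16213/41773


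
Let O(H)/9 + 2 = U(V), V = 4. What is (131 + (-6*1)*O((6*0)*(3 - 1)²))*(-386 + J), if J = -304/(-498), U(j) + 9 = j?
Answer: -48844658/249 ≈ -1.9616e+5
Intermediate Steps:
U(j) = -9 + j
O(H) = -63 (O(H) = -18 + 9*(-9 + 4) = -18 + 9*(-5) = -18 - 45 = -63)
J = 152/249 (J = -304*(-1/498) = 152/249 ≈ 0.61044)
(131 + (-6*1)*O((6*0)*(3 - 1)²))*(-386 + J) = (131 - 6*1*(-63))*(-386 + 152/249) = (131 - 6*(-63))*(-95962/249) = (131 + 378)*(-95962/249) = 509*(-95962/249) = -48844658/249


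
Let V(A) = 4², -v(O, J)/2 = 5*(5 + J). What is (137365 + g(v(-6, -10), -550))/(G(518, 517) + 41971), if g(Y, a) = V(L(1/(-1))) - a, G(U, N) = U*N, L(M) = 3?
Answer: 45977/103259 ≈ 0.44526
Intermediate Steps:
v(O, J) = -50 - 10*J (v(O, J) = -10*(5 + J) = -2*(25 + 5*J) = -50 - 10*J)
G(U, N) = N*U
V(A) = 16
g(Y, a) = 16 - a
(137365 + g(v(-6, -10), -550))/(G(518, 517) + 41971) = (137365 + (16 - 1*(-550)))/(517*518 + 41971) = (137365 + (16 + 550))/(267806 + 41971) = (137365 + 566)/309777 = 137931*(1/309777) = 45977/103259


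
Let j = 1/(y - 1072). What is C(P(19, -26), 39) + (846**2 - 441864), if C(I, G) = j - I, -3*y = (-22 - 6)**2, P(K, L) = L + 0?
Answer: 1095511997/4000 ≈ 2.7388e+5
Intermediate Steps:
P(K, L) = L
y = -784/3 (y = -(-22 - 6)**2/3 = -1/3*(-28)**2 = -1/3*784 = -784/3 ≈ -261.33)
j = -3/4000 (j = 1/(-784/3 - 1072) = 1/(-4000/3) = -3/4000 ≈ -0.00075000)
C(I, G) = -3/4000 - I
C(P(19, -26), 39) + (846**2 - 441864) = (-3/4000 - 1*(-26)) + (846**2 - 441864) = (-3/4000 + 26) + (715716 - 441864) = 103997/4000 + 273852 = 1095511997/4000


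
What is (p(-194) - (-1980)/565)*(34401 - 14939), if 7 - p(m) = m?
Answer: 449747358/113 ≈ 3.9801e+6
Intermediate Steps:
p(m) = 7 - m
(p(-194) - (-1980)/565)*(34401 - 14939) = ((7 - 1*(-194)) - (-1980)/565)*(34401 - 14939) = ((7 + 194) - (-1980)/565)*19462 = (201 - 6*(-66/113))*19462 = (201 + 396/113)*19462 = (23109/113)*19462 = 449747358/113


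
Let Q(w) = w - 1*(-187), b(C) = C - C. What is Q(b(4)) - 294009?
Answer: -293822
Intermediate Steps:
b(C) = 0
Q(w) = 187 + w (Q(w) = w + 187 = 187 + w)
Q(b(4)) - 294009 = (187 + 0) - 294009 = 187 - 294009 = -293822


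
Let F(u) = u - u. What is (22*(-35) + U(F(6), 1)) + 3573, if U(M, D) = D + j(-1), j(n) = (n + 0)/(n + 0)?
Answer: 2805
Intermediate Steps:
F(u) = 0
j(n) = 1 (j(n) = n/n = 1)
U(M, D) = 1 + D (U(M, D) = D + 1 = 1 + D)
(22*(-35) + U(F(6), 1)) + 3573 = (22*(-35) + (1 + 1)) + 3573 = (-770 + 2) + 3573 = -768 + 3573 = 2805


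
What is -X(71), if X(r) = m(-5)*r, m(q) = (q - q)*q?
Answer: 0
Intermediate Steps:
m(q) = 0 (m(q) = 0*q = 0)
X(r) = 0 (X(r) = 0*r = 0)
-X(71) = -1*0 = 0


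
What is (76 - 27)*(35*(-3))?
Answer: -5145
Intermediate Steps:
(76 - 27)*(35*(-3)) = 49*(-105) = -5145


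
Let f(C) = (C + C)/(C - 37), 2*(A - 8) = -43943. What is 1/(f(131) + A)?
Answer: -94/2064307 ≈ -4.5536e-5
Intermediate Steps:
A = -43927/2 (A = 8 + (½)*(-43943) = 8 - 43943/2 = -43927/2 ≈ -21964.)
f(C) = 2*C/(-37 + C) (f(C) = (2*C)/(-37 + C) = 2*C/(-37 + C))
1/(f(131) + A) = 1/(2*131/(-37 + 131) - 43927/2) = 1/(2*131/94 - 43927/2) = 1/(2*131*(1/94) - 43927/2) = 1/(131/47 - 43927/2) = 1/(-2064307/94) = -94/2064307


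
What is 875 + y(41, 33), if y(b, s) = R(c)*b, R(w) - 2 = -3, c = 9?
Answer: 834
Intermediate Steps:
R(w) = -1 (R(w) = 2 - 3 = -1)
y(b, s) = -b
875 + y(41, 33) = 875 - 1*41 = 875 - 41 = 834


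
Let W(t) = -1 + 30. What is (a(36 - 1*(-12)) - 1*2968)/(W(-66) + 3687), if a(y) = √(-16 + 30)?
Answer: -742/929 + √14/3716 ≈ -0.79770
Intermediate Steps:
a(y) = √14
W(t) = 29
(a(36 - 1*(-12)) - 1*2968)/(W(-66) + 3687) = (√14 - 1*2968)/(29 + 3687) = (√14 - 2968)/3716 = (-2968 + √14)*(1/3716) = -742/929 + √14/3716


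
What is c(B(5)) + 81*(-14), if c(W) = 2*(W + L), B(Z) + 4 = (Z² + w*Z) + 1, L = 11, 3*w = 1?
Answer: -3194/3 ≈ -1064.7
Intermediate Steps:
w = ⅓ (w = (⅓)*1 = ⅓ ≈ 0.33333)
B(Z) = -3 + Z² + Z/3 (B(Z) = -4 + ((Z² + Z/3) + 1) = -4 + (1 + Z² + Z/3) = -3 + Z² + Z/3)
c(W) = 22 + 2*W (c(W) = 2*(W + 11) = 2*(11 + W) = 22 + 2*W)
c(B(5)) + 81*(-14) = (22 + 2*(-3 + 5² + (⅓)*5)) + 81*(-14) = (22 + 2*(-3 + 25 + 5/3)) - 1134 = (22 + 2*(71/3)) - 1134 = (22 + 142/3) - 1134 = 208/3 - 1134 = -3194/3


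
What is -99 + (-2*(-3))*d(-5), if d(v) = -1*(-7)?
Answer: -57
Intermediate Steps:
d(v) = 7
-99 + (-2*(-3))*d(-5) = -99 - 2*(-3)*7 = -99 + 6*7 = -99 + 42 = -57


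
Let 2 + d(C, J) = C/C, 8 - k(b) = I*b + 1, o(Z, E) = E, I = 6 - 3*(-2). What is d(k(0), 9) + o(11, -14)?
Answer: -15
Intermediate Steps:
I = 12 (I = 6 + 6 = 12)
k(b) = 7 - 12*b (k(b) = 8 - (12*b + 1) = 8 - (1 + 12*b) = 8 + (-1 - 12*b) = 7 - 12*b)
d(C, J) = -1 (d(C, J) = -2 + C/C = -2 + 1 = -1)
d(k(0), 9) + o(11, -14) = -1 - 14 = -15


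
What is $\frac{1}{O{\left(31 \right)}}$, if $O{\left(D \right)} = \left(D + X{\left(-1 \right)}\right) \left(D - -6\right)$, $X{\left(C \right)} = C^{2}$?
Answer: $\frac{1}{1184} \approx 0.00084459$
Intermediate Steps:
$O{\left(D \right)} = \left(1 + D\right) \left(6 + D\right)$ ($O{\left(D \right)} = \left(D + \left(-1\right)^{2}\right) \left(D - -6\right) = \left(D + 1\right) \left(D + 6\right) = \left(1 + D\right) \left(6 + D\right)$)
$\frac{1}{O{\left(31 \right)}} = \frac{1}{6 + 31^{2} + 7 \cdot 31} = \frac{1}{6 + 961 + 217} = \frac{1}{1184}$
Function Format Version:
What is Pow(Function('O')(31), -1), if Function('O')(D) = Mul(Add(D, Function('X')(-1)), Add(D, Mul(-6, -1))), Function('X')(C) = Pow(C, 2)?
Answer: Rational(1, 1184) ≈ 0.00084459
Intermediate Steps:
Function('O')(D) = Mul(Add(1, D), Add(6, D)) (Function('O')(D) = Mul(Add(D, Pow(-1, 2)), Add(D, Mul(-6, -1))) = Mul(Add(D, 1), Add(D, 6)) = Mul(Add(1, D), Add(6, D)))
Pow(Function('O')(31), -1) = Pow(Add(6, Pow(31, 2), Mul(7, 31)), -1) = Pow(Add(6, 961, 217), -1) = Pow(1184, -1) = Rational(1, 1184)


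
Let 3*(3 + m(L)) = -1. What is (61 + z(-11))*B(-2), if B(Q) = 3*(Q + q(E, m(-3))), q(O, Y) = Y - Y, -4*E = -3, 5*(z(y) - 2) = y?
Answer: -1824/5 ≈ -364.80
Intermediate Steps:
m(L) = -10/3 (m(L) = -3 + (⅓)*(-1) = -3 - ⅓ = -10/3)
z(y) = 2 + y/5
E = ¾ (E = -¼*(-3) = ¾ ≈ 0.75000)
q(O, Y) = 0
B(Q) = 3*Q (B(Q) = 3*(Q + 0) = 3*Q)
(61 + z(-11))*B(-2) = (61 + (2 + (⅕)*(-11)))*(3*(-2)) = (61 + (2 - 11/5))*(-6) = (61 - ⅕)*(-6) = (304/5)*(-6) = -1824/5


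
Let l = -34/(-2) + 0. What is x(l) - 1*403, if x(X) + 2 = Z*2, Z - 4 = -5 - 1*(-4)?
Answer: -399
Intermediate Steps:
Z = 3 (Z = 4 + (-5 - 1*(-4)) = 4 + (-5 + 4) = 4 - 1 = 3)
l = 17 (l = -34*(-1/2) + 0 = 17 + 0 = 17)
x(X) = 4 (x(X) = -2 + 3*2 = -2 + 6 = 4)
x(l) - 1*403 = 4 - 1*403 = 4 - 403 = -399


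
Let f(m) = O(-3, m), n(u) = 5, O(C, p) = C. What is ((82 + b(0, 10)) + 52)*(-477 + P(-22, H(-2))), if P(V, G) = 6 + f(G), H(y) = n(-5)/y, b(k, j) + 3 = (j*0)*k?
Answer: -62094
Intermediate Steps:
b(k, j) = -3 (b(k, j) = -3 + (j*0)*k = -3 + 0*k = -3 + 0 = -3)
f(m) = -3
H(y) = 5/y
P(V, G) = 3 (P(V, G) = 6 - 3 = 3)
((82 + b(0, 10)) + 52)*(-477 + P(-22, H(-2))) = ((82 - 3) + 52)*(-477 + 3) = (79 + 52)*(-474) = 131*(-474) = -62094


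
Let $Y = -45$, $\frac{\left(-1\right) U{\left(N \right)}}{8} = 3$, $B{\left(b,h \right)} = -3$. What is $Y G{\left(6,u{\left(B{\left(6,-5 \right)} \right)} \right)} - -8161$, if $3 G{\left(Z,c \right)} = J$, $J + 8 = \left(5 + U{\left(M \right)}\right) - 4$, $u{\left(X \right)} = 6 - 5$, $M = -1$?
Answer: $8626$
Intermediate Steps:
$U{\left(N \right)} = -24$ ($U{\left(N \right)} = \left(-8\right) 3 = -24$)
$u{\left(X \right)} = 1$ ($u{\left(X \right)} = 6 - 5 = 1$)
$J = -31$ ($J = -8 + \left(\left(5 - 24\right) - 4\right) = -8 - 23 = -31$)
$G{\left(Z,c \right)} = - \frac{31}{3}$ ($G{\left(Z,c \right)} = \frac{1}{3} \left(-31\right) = - \frac{31}{3}$)
$Y G{\left(6,u{\left(B{\left(6,-5 \right)} \right)} \right)} - -8161 = \left(-45\right) \left(- \frac{31}{3}\right) - -8161 = 465 + 8161 = 8626$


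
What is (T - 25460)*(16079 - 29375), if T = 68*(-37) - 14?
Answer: 372155040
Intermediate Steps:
T = -2530 (T = -2516 - 14 = -2530)
(T - 25460)*(16079 - 29375) = (-2530 - 25460)*(16079 - 29375) = -27990*(-13296) = 372155040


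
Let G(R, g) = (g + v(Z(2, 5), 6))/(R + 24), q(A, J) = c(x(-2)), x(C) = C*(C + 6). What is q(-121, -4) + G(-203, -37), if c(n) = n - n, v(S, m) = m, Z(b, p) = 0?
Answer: 31/179 ≈ 0.17318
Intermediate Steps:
x(C) = C*(6 + C)
c(n) = 0
q(A, J) = 0
G(R, g) = (6 + g)/(24 + R) (G(R, g) = (g + 6)/(R + 24) = (6 + g)/(24 + R))
q(-121, -4) + G(-203, -37) = 0 + (6 - 37)/(24 - 203) = 0 - 31/(-179) = 0 - 1/179*(-31) = 0 + 31/179 = 31/179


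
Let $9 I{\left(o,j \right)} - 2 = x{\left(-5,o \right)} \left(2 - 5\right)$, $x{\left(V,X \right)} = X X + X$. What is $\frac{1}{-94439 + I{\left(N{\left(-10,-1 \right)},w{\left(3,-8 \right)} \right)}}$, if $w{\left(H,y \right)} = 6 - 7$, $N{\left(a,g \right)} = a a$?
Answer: $- \frac{9}{880249} \approx -1.0224 \cdot 10^{-5}$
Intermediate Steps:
$N{\left(a,g \right)} = a^{2}$
$x{\left(V,X \right)} = X + X^{2}$ ($x{\left(V,X \right)} = X^{2} + X = X + X^{2}$)
$w{\left(H,y \right)} = -1$ ($w{\left(H,y \right)} = 6 - 7 = -1$)
$I{\left(o,j \right)} = \frac{2}{9} - \frac{o \left(1 + o\right)}{3}$ ($I{\left(o,j \right)} = \frac{2}{9} + \frac{o \left(1 + o\right) \left(2 - 5\right)}{9} = \frac{2}{9} + \frac{o \left(1 + o\right) \left(-3\right)}{9} = \frac{2}{9} + \frac{\left(-3\right) o \left(1 + o\right)}{9} = \frac{2}{9} - \frac{o \left(1 + o\right)}{3}$)
$\frac{1}{-94439 + I{\left(N{\left(-10,-1 \right)},w{\left(3,-8 \right)} \right)}} = \frac{1}{-94439 + \left(\frac{2}{9} - \frac{\left(-10\right)^{2} \left(1 + \left(-10\right)^{2}\right)}{3}\right)} = \frac{1}{-94439 + \left(\frac{2}{9} - \frac{100 \left(1 + 100\right)}{3}\right)} = \frac{1}{-94439 + \left(\frac{2}{9} - \frac{100}{3} \cdot 101\right)} = \frac{1}{-94439 + \left(\frac{2}{9} - \frac{10100}{3}\right)} = \frac{1}{-94439 - \frac{30298}{9}} = \frac{1}{- \frac{880249}{9}} = - \frac{9}{880249}$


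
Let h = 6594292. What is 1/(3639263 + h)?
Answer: 1/10233555 ≈ 9.7718e-8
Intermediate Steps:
1/(3639263 + h) = 1/(3639263 + 6594292) = 1/10233555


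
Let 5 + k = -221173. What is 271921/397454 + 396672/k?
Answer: -16252655025/14651346802 ≈ -1.1093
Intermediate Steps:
k = -221178 (k = -5 - 221173 = -221178)
271921/397454 + 396672/k = 271921/397454 + 396672/(-221178) = 271921*(1/397454) + 396672*(-1/221178) = 271921/397454 - 66112/36863 = -16252655025/14651346802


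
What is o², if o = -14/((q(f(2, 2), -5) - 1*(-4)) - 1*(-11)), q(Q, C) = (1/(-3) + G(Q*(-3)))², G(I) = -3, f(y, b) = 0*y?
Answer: 15876/55225 ≈ 0.28748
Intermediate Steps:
f(y, b) = 0
q(Q, C) = 100/9 (q(Q, C) = (1/(-3) - 3)² = (-⅓ - 3)² = (-10/3)² = 100/9)
o = -126/235 (o = -14/((100/9 - 1*(-4)) - 1*(-11)) = -14/((100/9 + 4) + 11) = -14/(136/9 + 11) = -14/235/9 = -14*9/235 = -126/235 ≈ -0.53617)
o² = (-126/235)² = 15876/55225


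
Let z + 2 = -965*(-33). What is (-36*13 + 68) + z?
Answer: 31443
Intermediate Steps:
z = 31843 (z = -2 - 965*(-33) = -2 + 31845 = 31843)
(-36*13 + 68) + z = (-36*13 + 68) + 31843 = (-468 + 68) + 31843 = -400 + 31843 = 31443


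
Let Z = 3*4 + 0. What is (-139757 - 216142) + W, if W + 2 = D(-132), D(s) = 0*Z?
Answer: -355901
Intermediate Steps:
Z = 12 (Z = 12 + 0 = 12)
D(s) = 0 (D(s) = 0*12 = 0)
W = -2 (W = -2 + 0 = -2)
(-139757 - 216142) + W = (-139757 - 216142) - 2 = -355899 - 2 = -355901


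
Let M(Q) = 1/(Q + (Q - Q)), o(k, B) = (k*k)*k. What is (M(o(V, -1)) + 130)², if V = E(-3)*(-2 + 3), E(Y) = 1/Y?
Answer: 10609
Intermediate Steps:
E(Y) = 1/Y
V = -⅓ (V = (-2 + 3)/(-3) = -⅓*1 = -⅓ ≈ -0.33333)
o(k, B) = k³ (o(k, B) = k²*k = k³)
M(Q) = 1/Q (M(Q) = 1/(Q + 0) = 1/Q)
(M(o(V, -1)) + 130)² = (1/((-⅓)³) + 130)² = (1/(-1/27) + 130)² = (-27 + 130)² = 103² = 10609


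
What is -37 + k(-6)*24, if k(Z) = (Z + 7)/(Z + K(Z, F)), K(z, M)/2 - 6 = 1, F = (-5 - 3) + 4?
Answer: -34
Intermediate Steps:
F = -4 (F = -8 + 4 = -4)
K(z, M) = 14 (K(z, M) = 12 + 2*1 = 12 + 2 = 14)
k(Z) = (7 + Z)/(14 + Z) (k(Z) = (Z + 7)/(Z + 14) = (7 + Z)/(14 + Z))
-37 + k(-6)*24 = -37 + ((7 - 6)/(14 - 6))*24 = -37 + (1/8)*24 = -37 + 3 = -34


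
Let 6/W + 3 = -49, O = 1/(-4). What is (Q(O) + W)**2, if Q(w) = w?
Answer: 361/2704 ≈ 0.13351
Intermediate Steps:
O = -1/4 ≈ -0.25000
W = -3/26 (W = 6/(-3 - 49) = 6/(-52) = 6*(-1/52) = -3/26 ≈ -0.11538)
(Q(O) + W)**2 = (-1/4 - 3/26)**2 = (-19/52)**2 = 361/2704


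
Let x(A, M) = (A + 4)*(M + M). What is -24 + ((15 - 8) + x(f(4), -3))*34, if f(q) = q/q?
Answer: -806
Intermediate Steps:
f(q) = 1
x(A, M) = 2*M*(4 + A) (x(A, M) = (4 + A)*(2*M) = 2*M*(4 + A))
-24 + ((15 - 8) + x(f(4), -3))*34 = -24 + ((15 - 8) + 2*(-3)*(4 + 1))*34 = -24 + (7 + 2*(-3)*5)*34 = -24 + (7 - 30)*34 = -24 - 23*34 = -24 - 782 = -806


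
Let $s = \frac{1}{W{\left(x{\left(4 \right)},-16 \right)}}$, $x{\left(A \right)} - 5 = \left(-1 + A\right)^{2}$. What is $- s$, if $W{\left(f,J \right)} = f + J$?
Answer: $\frac{1}{2} \approx 0.5$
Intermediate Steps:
$x{\left(A \right)} = 5 + \left(-1 + A\right)^{2}$
$W{\left(f,J \right)} = J + f$
$s = - \frac{1}{2}$ ($s = \frac{1}{-16 + \left(5 + \left(-1 + 4\right)^{2}\right)} = \frac{1}{-16 + \left(5 + 3^{2}\right)} = \frac{1}{-16 + \left(5 + 9\right)} = \frac{1}{-16 + 14} = \frac{1}{-2} = - \frac{1}{2} \approx -0.5$)
$- s = \left(-1\right) \left(- \frac{1}{2}\right) = \frac{1}{2}$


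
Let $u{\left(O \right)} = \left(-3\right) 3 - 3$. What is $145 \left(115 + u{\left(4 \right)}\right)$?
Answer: $14935$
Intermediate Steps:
$u{\left(O \right)} = -12$ ($u{\left(O \right)} = -9 - 3 = -12$)
$145 \left(115 + u{\left(4 \right)}\right) = 145 \left(115 - 12\right) = 145 \cdot 103 = 14935$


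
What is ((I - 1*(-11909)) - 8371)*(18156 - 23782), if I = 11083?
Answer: -82257746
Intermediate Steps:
((I - 1*(-11909)) - 8371)*(18156 - 23782) = ((11083 - 1*(-11909)) - 8371)*(18156 - 23782) = ((11083 + 11909) - 8371)*(-5626) = (22992 - 8371)*(-5626) = 14621*(-5626) = -82257746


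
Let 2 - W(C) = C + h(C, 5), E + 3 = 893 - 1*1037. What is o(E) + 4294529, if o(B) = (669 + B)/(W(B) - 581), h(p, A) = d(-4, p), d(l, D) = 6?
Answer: 313500530/73 ≈ 4.2945e+6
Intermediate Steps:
E = -147 (E = -3 + (893 - 1*1037) = -3 + (893 - 1037) = -3 - 144 = -147)
h(p, A) = 6
W(C) = -4 - C (W(C) = 2 - (C + 6) = 2 - (6 + C) = 2 + (-6 - C) = -4 - C)
o(B) = (669 + B)/(-585 - B) (o(B) = (669 + B)/((-4 - B) - 581) = (669 + B)/(-585 - B))
o(E) + 4294529 = (-669 - 1*(-147))/(585 - 147) + 4294529 = (-669 + 147)/438 + 4294529 = (1/438)*(-522) + 4294529 = -87/73 + 4294529 = 313500530/73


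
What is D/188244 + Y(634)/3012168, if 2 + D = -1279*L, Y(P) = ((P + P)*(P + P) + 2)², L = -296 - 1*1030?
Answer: 10138239789106735/11812969854 ≈ 8.5823e+5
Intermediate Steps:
L = -1326 (L = -296 - 1030 = -1326)
Y(P) = (2 + 4*P²)² (Y(P) = ((2*P)*(2*P) + 2)² = (4*P² + 2)² = (2 + 4*P²)²)
D = 1695952 (D = -2 - 1279*(-1326) = -2 + 1695954 = 1695952)
D/188244 + Y(634)/3012168 = 1695952/188244 + (4*(1 + 2*634²)²)/3012168 = 1695952*(1/188244) + (4*(1 + 2*401956)²)*(1/3012168) = 423988/47061 + (4*(1 + 803912)²)*(1/3012168) = 423988/47061 + (4*803913²)*(1/3012168) = 423988/47061 + (4*646276111569)*(1/3012168) = 423988/47061 + 2585104446276*(1/3012168) = 423988/47061 + 215425370523/251014 = 10138239789106735/11812969854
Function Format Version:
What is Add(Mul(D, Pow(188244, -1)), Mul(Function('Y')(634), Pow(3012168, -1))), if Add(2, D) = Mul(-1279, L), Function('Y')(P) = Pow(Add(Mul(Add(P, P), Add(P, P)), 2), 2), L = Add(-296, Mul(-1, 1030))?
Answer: Rational(10138239789106735, 11812969854) ≈ 8.5823e+5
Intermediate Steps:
L = -1326 (L = Add(-296, -1030) = -1326)
Function('Y')(P) = Pow(Add(2, Mul(4, Pow(P, 2))), 2) (Function('Y')(P) = Pow(Add(Mul(Mul(2, P), Mul(2, P)), 2), 2) = Pow(Add(Mul(4, Pow(P, 2)), 2), 2) = Pow(Add(2, Mul(4, Pow(P, 2))), 2))
D = 1695952 (D = Add(-2, Mul(-1279, -1326)) = Add(-2, 1695954) = 1695952)
Add(Mul(D, Pow(188244, -1)), Mul(Function('Y')(634), Pow(3012168, -1))) = Add(Mul(1695952, Pow(188244, -1)), Mul(Mul(4, Pow(Add(1, Mul(2, Pow(634, 2))), 2)), Pow(3012168, -1))) = Add(Mul(1695952, Rational(1, 188244)), Mul(Mul(4, Pow(Add(1, Mul(2, 401956)), 2)), Rational(1, 3012168))) = Add(Rational(423988, 47061), Mul(Mul(4, Pow(Add(1, 803912), 2)), Rational(1, 3012168))) = Add(Rational(423988, 47061), Mul(Mul(4, Pow(803913, 2)), Rational(1, 3012168))) = Add(Rational(423988, 47061), Mul(Mul(4, 646276111569), Rational(1, 3012168))) = Add(Rational(423988, 47061), Mul(2585104446276, Rational(1, 3012168))) = Add(Rational(423988, 47061), Rational(215425370523, 251014)) = Rational(10138239789106735, 11812969854)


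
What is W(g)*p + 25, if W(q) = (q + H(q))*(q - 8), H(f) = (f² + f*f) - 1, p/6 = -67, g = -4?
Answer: 130273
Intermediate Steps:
p = -402 (p = 6*(-67) = -402)
H(f) = -1 + 2*f² (H(f) = (f² + f²) - 1 = 2*f² - 1 = -1 + 2*f²)
W(q) = (-8 + q)*(-1 + q + 2*q²) (W(q) = (q + (-1 + 2*q²))*(q - 8) = (-1 + q + 2*q²)*(-8 + q) = (-8 + q)*(-1 + q + 2*q²))
W(g)*p + 25 = (8 - 15*(-4)² - 9*(-4) + 2*(-4)³)*(-402) + 25 = (8 - 15*16 + 36 + 2*(-64))*(-402) + 25 = (8 - 240 + 36 - 128)*(-402) + 25 = -324*(-402) + 25 = 130248 + 25 = 130273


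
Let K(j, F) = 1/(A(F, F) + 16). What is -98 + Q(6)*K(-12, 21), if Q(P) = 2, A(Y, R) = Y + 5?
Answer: -2057/21 ≈ -97.952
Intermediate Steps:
A(Y, R) = 5 + Y
K(j, F) = 1/(21 + F) (K(j, F) = 1/((5 + F) + 16) = 1/(21 + F))
-98 + Q(6)*K(-12, 21) = -98 + 2/(21 + 21) = -98 + 2/42 = -98 + 2*(1/42) = -98 + 1/21 = -2057/21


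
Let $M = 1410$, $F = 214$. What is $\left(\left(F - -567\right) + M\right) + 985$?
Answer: $3176$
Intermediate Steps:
$\left(\left(F - -567\right) + M\right) + 985 = \left(\left(214 - -567\right) + 1410\right) + 985 = \left(\left(214 + 567\right) + 1410\right) + 985 = \left(781 + 1410\right) + 985 = 2191 + 985 = 3176$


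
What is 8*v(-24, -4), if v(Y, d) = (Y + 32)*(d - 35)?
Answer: -2496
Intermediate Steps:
v(Y, d) = (-35 + d)*(32 + Y) (v(Y, d) = (32 + Y)*(-35 + d) = (-35 + d)*(32 + Y))
8*v(-24, -4) = 8*(-1120 - 35*(-24) + 32*(-4) - 24*(-4)) = 8*(-1120 + 840 - 128 + 96) = 8*(-312) = -2496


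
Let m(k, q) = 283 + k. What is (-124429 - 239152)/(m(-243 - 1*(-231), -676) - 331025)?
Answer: 363581/330754 ≈ 1.0992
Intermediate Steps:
(-124429 - 239152)/(m(-243 - 1*(-231), -676) - 331025) = (-124429 - 239152)/((283 + (-243 - 1*(-231))) - 331025) = -363581/((283 + (-243 + 231)) - 331025) = -363581/((283 - 12) - 331025) = -363581/(271 - 331025) = -363581/(-330754) = -363581*(-1/330754) = 363581/330754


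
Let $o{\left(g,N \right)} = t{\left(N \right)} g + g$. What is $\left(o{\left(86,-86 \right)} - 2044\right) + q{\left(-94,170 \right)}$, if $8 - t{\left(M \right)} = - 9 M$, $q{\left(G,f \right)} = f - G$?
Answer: $-67570$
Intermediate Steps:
$t{\left(M \right)} = 8 + 9 M$ ($t{\left(M \right)} = 8 - - 9 M = 8 + 9 M$)
$o{\left(g,N \right)} = g + g \left(8 + 9 N\right)$ ($o{\left(g,N \right)} = \left(8 + 9 N\right) g + g = g \left(8 + 9 N\right) + g = g + g \left(8 + 9 N\right)$)
$\left(o{\left(86,-86 \right)} - 2044\right) + q{\left(-94,170 \right)} = \left(9 \cdot 86 \left(1 - 86\right) - 2044\right) + \left(170 - -94\right) = \left(9 \cdot 86 \left(-85\right) - 2044\right) + \left(170 + 94\right) = \left(-65790 - 2044\right) + 264 = -67834 + 264 = -67570$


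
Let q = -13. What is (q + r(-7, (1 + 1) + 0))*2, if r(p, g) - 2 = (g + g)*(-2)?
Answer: -38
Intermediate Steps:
r(p, g) = 2 - 4*g (r(p, g) = 2 + (g + g)*(-2) = 2 + (2*g)*(-2) = 2 - 4*g)
(q + r(-7, (1 + 1) + 0))*2 = (-13 + (2 - 4*((1 + 1) + 0)))*2 = (-13 + (2 - 4*(2 + 0)))*2 = (-13 + (2 - 4*2))*2 = (-13 + (2 - 8))*2 = (-13 - 6)*2 = -19*2 = -38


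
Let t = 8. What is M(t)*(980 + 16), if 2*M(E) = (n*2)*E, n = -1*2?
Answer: -15936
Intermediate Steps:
n = -2
M(E) = -2*E (M(E) = ((-2*2)*E)/2 = (-4*E)/2 = -2*E)
M(t)*(980 + 16) = (-2*8)*(980 + 16) = -16*996 = -15936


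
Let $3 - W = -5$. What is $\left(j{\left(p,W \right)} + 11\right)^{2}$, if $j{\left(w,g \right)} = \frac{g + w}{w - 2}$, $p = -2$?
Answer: $\frac{361}{4} \approx 90.25$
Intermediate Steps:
$W = 8$ ($W = 3 - -5 = 3 + 5 = 8$)
$j{\left(w,g \right)} = \frac{g + w}{-2 + w}$
$\left(j{\left(p,W \right)} + 11\right)^{2} = \left(\frac{8 - 2}{-2 - 2} + 11\right)^{2} = \left(\frac{1}{-4} \cdot 6 + 11\right)^{2} = \left(\left(- \frac{1}{4}\right) 6 + 11\right)^{2} = \left(- \frac{3}{2} + 11\right)^{2} = \left(\frac{19}{2}\right)^{2} = \frac{361}{4}$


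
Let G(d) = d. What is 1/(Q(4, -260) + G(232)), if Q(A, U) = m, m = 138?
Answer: 1/370 ≈ 0.0027027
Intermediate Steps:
Q(A, U) = 138
1/(Q(4, -260) + G(232)) = 1/(138 + 232) = 1/370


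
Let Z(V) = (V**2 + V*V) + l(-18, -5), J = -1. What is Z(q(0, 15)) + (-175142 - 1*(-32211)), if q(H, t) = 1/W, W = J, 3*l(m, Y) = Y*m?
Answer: -142899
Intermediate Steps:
l(m, Y) = Y*m/3 (l(m, Y) = (Y*m)/3 = Y*m/3)
W = -1
q(H, t) = -1 (q(H, t) = 1/(-1) = -1)
Z(V) = 30 + 2*V**2 (Z(V) = (V**2 + V*V) + (1/3)*(-5)*(-18) = (V**2 + V**2) + 30 = 2*V**2 + 30 = 30 + 2*V**2)
Z(q(0, 15)) + (-175142 - 1*(-32211)) = (30 + 2*(-1)**2) + (-175142 - 1*(-32211)) = (30 + 2*1) + (-175142 + 32211) = (30 + 2) - 142931 = 32 - 142931 = -142899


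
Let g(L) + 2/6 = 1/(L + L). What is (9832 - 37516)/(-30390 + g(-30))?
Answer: 553680/607807 ≈ 0.91095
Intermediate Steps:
g(L) = -⅓ + 1/(2*L) (g(L) = -⅓ + 1/(L + L) = -⅓ + 1/(2*L))
(9832 - 37516)/(-30390 + g(-30)) = (9832 - 37516)/(-30390 + (⅙)*(3 - 2*(-30))/(-30)) = -27684/(-30390 + (⅙)*(-1/30)*(3 + 60)) = -27684/(-30390 + (⅙)*(-1/30)*63) = -27684/(-30390 - 7/20) = -27684/(-607807/20) = -27684*(-20/607807) = 553680/607807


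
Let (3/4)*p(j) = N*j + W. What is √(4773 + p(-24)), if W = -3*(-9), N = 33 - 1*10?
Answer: √4073 ≈ 63.820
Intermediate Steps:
N = 23 (N = 33 - 10 = 23)
W = 27
p(j) = 36 + 92*j/3 (p(j) = 4*(23*j + 27)/3 = 4*(27 + 23*j)/3 = 36 + 92*j/3)
√(4773 + p(-24)) = √(4773 + (36 + (92/3)*(-24))) = √(4773 + (36 - 736)) = √(4773 - 700) = √4073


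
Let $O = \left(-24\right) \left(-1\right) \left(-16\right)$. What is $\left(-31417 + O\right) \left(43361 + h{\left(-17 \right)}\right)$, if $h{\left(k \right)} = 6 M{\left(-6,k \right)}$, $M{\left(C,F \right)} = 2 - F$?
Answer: $-1382548475$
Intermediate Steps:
$O = -384$ ($O = 24 \left(-16\right) = -384$)
$h{\left(k \right)} = 12 - 6 k$ ($h{\left(k \right)} = 6 \left(2 - k\right) = 12 - 6 k$)
$\left(-31417 + O\right) \left(43361 + h{\left(-17 \right)}\right) = \left(-31417 - 384\right) \left(43361 + \left(12 - -102\right)\right) = - 31801 \left(43361 + \left(12 + 102\right)\right) = - 31801 \left(43361 + 114\right) = \left(-31801\right) 43475 = -1382548475$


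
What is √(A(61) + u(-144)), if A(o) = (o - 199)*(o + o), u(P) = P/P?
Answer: I*√16835 ≈ 129.75*I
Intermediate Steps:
u(P) = 1
A(o) = 2*o*(-199 + o) (A(o) = (-199 + o)*(2*o) = 2*o*(-199 + o))
√(A(61) + u(-144)) = √(2*61*(-199 + 61) + 1) = √(2*61*(-138) + 1) = √(-16836 + 1) = √(-16835) = I*√16835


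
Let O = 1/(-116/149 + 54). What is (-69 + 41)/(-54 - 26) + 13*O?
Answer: 145/244 ≈ 0.59426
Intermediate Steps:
O = 149/7930 (O = 1/(-116*1/149 + 54) = 1/(-116/149 + 54) = 1/(7930/149) = 149/7930 ≈ 0.018789)
(-69 + 41)/(-54 - 26) + 13*O = (-69 + 41)/(-54 - 26) + 13*(149/7930) = -28/(-80) + 149/610 = -28*(-1/80) + 149/610 = 7/20 + 149/610 = 145/244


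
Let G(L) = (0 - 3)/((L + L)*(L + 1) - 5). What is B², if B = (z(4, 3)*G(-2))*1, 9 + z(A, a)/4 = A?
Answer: 3600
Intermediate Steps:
G(L) = -3/(-5 + 2*L*(1 + L)) (G(L) = -3/((2*L)*(1 + L) - 5) = -3/(2*L*(1 + L) - 5) = -3/(-5 + 2*L*(1 + L)))
z(A, a) = -36 + 4*A
B = -60 (B = ((-36 + 4*4)*(-3/(-5 + 2*(-2) + 2*(-2)²)))*1 = ((-36 + 16)*(-3/(-5 - 4 + 2*4)))*1 = -(-60)/(-5 - 4 + 8)*1 = -(-60)/(-1)*1 = -(-60)*(-1)*1 = -20*3*1 = -60*1 = -60)
B² = (-60)² = 3600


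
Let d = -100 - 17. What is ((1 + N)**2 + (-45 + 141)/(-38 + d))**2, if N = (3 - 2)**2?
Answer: 274576/24025 ≈ 11.429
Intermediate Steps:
d = -117
N = 1 (N = 1**2 = 1)
((1 + N)**2 + (-45 + 141)/(-38 + d))**2 = ((1 + 1)**2 + (-45 + 141)/(-38 - 117))**2 = (2**2 + 96/(-155))**2 = (4 + 96*(-1/155))**2 = (4 - 96/155)**2 = (524/155)**2 = 274576/24025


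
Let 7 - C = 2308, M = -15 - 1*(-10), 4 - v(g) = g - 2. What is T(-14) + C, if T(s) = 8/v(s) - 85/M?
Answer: -11418/5 ≈ -2283.6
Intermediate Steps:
v(g) = 6 - g (v(g) = 4 - (g - 2) = 4 - (-2 + g) = 4 + (2 - g) = 6 - g)
M = -5 (M = -15 + 10 = -5)
C = -2301 (C = 7 - 1*2308 = 7 - 2308 = -2301)
T(s) = 17 + 8/(6 - s) (T(s) = 8/(6 - s) - 85/(-5) = 8/(6 - s) - 85*(-⅕) = 8/(6 - s) + 17 = 17 + 8/(6 - s))
T(-14) + C = (-110 + 17*(-14))/(-6 - 14) - 2301 = (-110 - 238)/(-20) - 2301 = -1/20*(-348) - 2301 = 87/5 - 2301 = -11418/5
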